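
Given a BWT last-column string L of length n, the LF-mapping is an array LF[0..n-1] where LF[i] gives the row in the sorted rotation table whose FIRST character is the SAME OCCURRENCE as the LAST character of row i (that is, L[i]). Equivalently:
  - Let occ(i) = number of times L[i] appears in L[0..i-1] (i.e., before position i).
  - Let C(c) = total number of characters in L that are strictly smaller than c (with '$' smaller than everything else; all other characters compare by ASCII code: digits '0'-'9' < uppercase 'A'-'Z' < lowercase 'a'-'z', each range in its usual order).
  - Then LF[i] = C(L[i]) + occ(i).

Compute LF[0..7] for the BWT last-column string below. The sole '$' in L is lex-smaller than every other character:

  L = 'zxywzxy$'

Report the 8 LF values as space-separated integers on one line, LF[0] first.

Answer: 6 2 4 1 7 3 5 0

Derivation:
Char counts: '$':1, 'w':1, 'x':2, 'y':2, 'z':2
C (first-col start): C('$')=0, C('w')=1, C('x')=2, C('y')=4, C('z')=6
L[0]='z': occ=0, LF[0]=C('z')+0=6+0=6
L[1]='x': occ=0, LF[1]=C('x')+0=2+0=2
L[2]='y': occ=0, LF[2]=C('y')+0=4+0=4
L[3]='w': occ=0, LF[3]=C('w')+0=1+0=1
L[4]='z': occ=1, LF[4]=C('z')+1=6+1=7
L[5]='x': occ=1, LF[5]=C('x')+1=2+1=3
L[6]='y': occ=1, LF[6]=C('y')+1=4+1=5
L[7]='$': occ=0, LF[7]=C('$')+0=0+0=0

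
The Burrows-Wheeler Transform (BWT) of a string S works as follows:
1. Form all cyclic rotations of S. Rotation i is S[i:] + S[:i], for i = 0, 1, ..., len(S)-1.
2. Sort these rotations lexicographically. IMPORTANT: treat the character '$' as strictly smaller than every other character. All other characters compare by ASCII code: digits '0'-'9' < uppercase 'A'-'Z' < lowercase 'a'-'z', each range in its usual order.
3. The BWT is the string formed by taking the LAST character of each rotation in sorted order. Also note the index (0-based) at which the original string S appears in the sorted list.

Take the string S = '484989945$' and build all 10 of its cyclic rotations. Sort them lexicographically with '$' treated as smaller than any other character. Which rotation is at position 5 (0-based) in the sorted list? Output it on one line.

All 10 rotations (rotation i = S[i:]+S[:i]):
  rot[0] = 484989945$
  rot[1] = 84989945$4
  rot[2] = 4989945$48
  rot[3] = 989945$484
  rot[4] = 89945$4849
  rot[5] = 9945$48498
  rot[6] = 945$484989
  rot[7] = 45$4849899
  rot[8] = 5$48498994
  rot[9] = $484989945
Sorted (with $ < everything):
  sorted[0] = $484989945
  sorted[1] = 45$4849899
  sorted[2] = 484989945$
  sorted[3] = 4989945$48
  sorted[4] = 5$48498994
  sorted[5] = 84989945$4
  sorted[6] = 89945$4849
  sorted[7] = 945$484989
  sorted[8] = 989945$484
  sorted[9] = 9945$48498
sorted[5] = 84989945$4

Answer: 84989945$4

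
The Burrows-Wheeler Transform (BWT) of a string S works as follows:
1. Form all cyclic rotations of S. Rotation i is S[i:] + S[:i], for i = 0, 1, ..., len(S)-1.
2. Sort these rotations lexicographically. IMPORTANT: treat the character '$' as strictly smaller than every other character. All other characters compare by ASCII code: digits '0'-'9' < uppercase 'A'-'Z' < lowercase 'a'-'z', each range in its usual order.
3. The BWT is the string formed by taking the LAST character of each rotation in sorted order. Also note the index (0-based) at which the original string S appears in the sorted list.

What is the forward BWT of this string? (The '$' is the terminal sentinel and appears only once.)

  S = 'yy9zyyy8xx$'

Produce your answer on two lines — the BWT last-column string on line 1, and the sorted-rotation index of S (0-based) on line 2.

Answer: xyyx8yyy$z9
8

Derivation:
All 11 rotations (rotation i = S[i:]+S[:i]):
  rot[0] = yy9zyyy8xx$
  rot[1] = y9zyyy8xx$y
  rot[2] = 9zyyy8xx$yy
  rot[3] = zyyy8xx$yy9
  rot[4] = yyy8xx$yy9z
  rot[5] = yy8xx$yy9zy
  rot[6] = y8xx$yy9zyy
  rot[7] = 8xx$yy9zyyy
  rot[8] = xx$yy9zyyy8
  rot[9] = x$yy9zyyy8x
  rot[10] = $yy9zyyy8xx
Sorted (with $ < everything):
  sorted[0] = $yy9zyyy8xx  (last char: 'x')
  sorted[1] = 8xx$yy9zyyy  (last char: 'y')
  sorted[2] = 9zyyy8xx$yy  (last char: 'y')
  sorted[3] = x$yy9zyyy8x  (last char: 'x')
  sorted[4] = xx$yy9zyyy8  (last char: '8')
  sorted[5] = y8xx$yy9zyy  (last char: 'y')
  sorted[6] = y9zyyy8xx$y  (last char: 'y')
  sorted[7] = yy8xx$yy9zy  (last char: 'y')
  sorted[8] = yy9zyyy8xx$  (last char: '$')
  sorted[9] = yyy8xx$yy9z  (last char: 'z')
  sorted[10] = zyyy8xx$yy9  (last char: '9')
Last column: xyyx8yyy$z9
Original string S is at sorted index 8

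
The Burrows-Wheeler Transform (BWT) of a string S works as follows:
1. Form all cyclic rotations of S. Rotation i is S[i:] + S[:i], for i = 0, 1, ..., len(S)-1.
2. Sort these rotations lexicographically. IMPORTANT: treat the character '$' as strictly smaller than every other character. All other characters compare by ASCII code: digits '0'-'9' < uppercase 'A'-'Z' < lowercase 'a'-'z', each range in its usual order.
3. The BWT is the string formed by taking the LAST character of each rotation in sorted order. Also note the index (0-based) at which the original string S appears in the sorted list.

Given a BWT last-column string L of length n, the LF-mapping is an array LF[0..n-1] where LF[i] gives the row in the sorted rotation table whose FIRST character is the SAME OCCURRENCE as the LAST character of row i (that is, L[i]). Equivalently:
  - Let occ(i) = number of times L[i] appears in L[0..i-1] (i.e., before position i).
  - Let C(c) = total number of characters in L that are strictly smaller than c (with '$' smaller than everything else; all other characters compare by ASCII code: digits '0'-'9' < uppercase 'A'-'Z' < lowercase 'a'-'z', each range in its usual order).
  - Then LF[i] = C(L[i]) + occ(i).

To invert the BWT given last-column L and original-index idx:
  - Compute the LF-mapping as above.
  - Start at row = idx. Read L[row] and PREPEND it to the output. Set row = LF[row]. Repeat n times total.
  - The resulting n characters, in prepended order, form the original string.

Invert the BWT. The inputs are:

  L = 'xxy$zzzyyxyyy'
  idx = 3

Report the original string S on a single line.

LF mapping: 1 2 4 0 10 11 12 5 6 3 7 8 9
Walk LF starting at row 3, prepending L[row]:
  step 1: row=3, L[3]='$', prepend. Next row=LF[3]=0
  step 2: row=0, L[0]='x', prepend. Next row=LF[0]=1
  step 3: row=1, L[1]='x', prepend. Next row=LF[1]=2
  step 4: row=2, L[2]='y', prepend. Next row=LF[2]=4
  step 5: row=4, L[4]='z', prepend. Next row=LF[4]=10
  step 6: row=10, L[10]='y', prepend. Next row=LF[10]=7
  step 7: row=7, L[7]='y', prepend. Next row=LF[7]=5
  step 8: row=5, L[5]='z', prepend. Next row=LF[5]=11
  step 9: row=11, L[11]='y', prepend. Next row=LF[11]=8
  step 10: row=8, L[8]='y', prepend. Next row=LF[8]=6
  step 11: row=6, L[6]='z', prepend. Next row=LF[6]=12
  step 12: row=12, L[12]='y', prepend. Next row=LF[12]=9
  step 13: row=9, L[9]='x', prepend. Next row=LF[9]=3
Reversed output: xyzyyzyyzyxx$

Answer: xyzyyzyyzyxx$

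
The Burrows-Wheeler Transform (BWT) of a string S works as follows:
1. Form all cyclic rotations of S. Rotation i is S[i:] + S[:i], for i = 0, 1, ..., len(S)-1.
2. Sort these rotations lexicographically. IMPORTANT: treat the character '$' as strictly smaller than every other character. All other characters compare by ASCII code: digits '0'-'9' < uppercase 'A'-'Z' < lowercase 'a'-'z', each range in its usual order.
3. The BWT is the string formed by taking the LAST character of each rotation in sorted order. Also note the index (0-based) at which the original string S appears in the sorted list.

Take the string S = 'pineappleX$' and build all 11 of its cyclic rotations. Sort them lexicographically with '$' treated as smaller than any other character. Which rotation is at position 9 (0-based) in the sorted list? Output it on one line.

Answer: pleX$pineap

Derivation:
All 11 rotations (rotation i = S[i:]+S[:i]):
  rot[0] = pineappleX$
  rot[1] = ineappleX$p
  rot[2] = neappleX$pi
  rot[3] = eappleX$pin
  rot[4] = appleX$pine
  rot[5] = ppleX$pinea
  rot[6] = pleX$pineap
  rot[7] = leX$pineapp
  rot[8] = eX$pineappl
  rot[9] = X$pineapple
  rot[10] = $pineappleX
Sorted (with $ < everything):
  sorted[0] = $pineappleX
  sorted[1] = X$pineapple
  sorted[2] = appleX$pine
  sorted[3] = eX$pineappl
  sorted[4] = eappleX$pin
  sorted[5] = ineappleX$p
  sorted[6] = leX$pineapp
  sorted[7] = neappleX$pi
  sorted[8] = pineappleX$
  sorted[9] = pleX$pineap
  sorted[10] = ppleX$pinea
sorted[9] = pleX$pineap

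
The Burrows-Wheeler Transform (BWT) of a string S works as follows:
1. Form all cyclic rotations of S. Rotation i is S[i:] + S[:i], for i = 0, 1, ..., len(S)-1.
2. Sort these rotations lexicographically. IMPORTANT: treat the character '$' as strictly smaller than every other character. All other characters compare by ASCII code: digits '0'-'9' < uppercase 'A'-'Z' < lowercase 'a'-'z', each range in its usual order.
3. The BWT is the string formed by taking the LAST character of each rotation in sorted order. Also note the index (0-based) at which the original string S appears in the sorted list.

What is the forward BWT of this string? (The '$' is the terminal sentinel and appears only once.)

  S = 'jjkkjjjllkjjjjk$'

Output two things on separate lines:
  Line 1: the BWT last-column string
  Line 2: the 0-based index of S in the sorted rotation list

All 16 rotations (rotation i = S[i:]+S[:i]):
  rot[0] = jjkkjjjllkjjjjk$
  rot[1] = jkkjjjllkjjjjk$j
  rot[2] = kkjjjllkjjjjk$jj
  rot[3] = kjjjllkjjjjk$jjk
  rot[4] = jjjllkjjjjk$jjkk
  rot[5] = jjllkjjjjk$jjkkj
  rot[6] = jllkjjjjk$jjkkjj
  rot[7] = llkjjjjk$jjkkjjj
  rot[8] = lkjjjjk$jjkkjjjl
  rot[9] = kjjjjk$jjkkjjjll
  rot[10] = jjjjk$jjkkjjjllk
  rot[11] = jjjk$jjkkjjjllkj
  rot[12] = jjk$jjkkjjjllkjj
  rot[13] = jk$jjkkjjjllkjjj
  rot[14] = k$jjkkjjjllkjjjj
  rot[15] = $jjkkjjjllkjjjjk
Sorted (with $ < everything):
  sorted[0] = $jjkkjjjllkjjjjk  (last char: 'k')
  sorted[1] = jjjjk$jjkkjjjllk  (last char: 'k')
  sorted[2] = jjjk$jjkkjjjllkj  (last char: 'j')
  sorted[3] = jjjllkjjjjk$jjkk  (last char: 'k')
  sorted[4] = jjk$jjkkjjjllkjj  (last char: 'j')
  sorted[5] = jjkkjjjllkjjjjk$  (last char: '$')
  sorted[6] = jjllkjjjjk$jjkkj  (last char: 'j')
  sorted[7] = jk$jjkkjjjllkjjj  (last char: 'j')
  sorted[8] = jkkjjjllkjjjjk$j  (last char: 'j')
  sorted[9] = jllkjjjjk$jjkkjj  (last char: 'j')
  sorted[10] = k$jjkkjjjllkjjjj  (last char: 'j')
  sorted[11] = kjjjjk$jjkkjjjll  (last char: 'l')
  sorted[12] = kjjjllkjjjjk$jjk  (last char: 'k')
  sorted[13] = kkjjjllkjjjjk$jj  (last char: 'j')
  sorted[14] = lkjjjjk$jjkkjjjl  (last char: 'l')
  sorted[15] = llkjjjjk$jjkkjjj  (last char: 'j')
Last column: kkjkj$jjjjjlkjlj
Original string S is at sorted index 5

Answer: kkjkj$jjjjjlkjlj
5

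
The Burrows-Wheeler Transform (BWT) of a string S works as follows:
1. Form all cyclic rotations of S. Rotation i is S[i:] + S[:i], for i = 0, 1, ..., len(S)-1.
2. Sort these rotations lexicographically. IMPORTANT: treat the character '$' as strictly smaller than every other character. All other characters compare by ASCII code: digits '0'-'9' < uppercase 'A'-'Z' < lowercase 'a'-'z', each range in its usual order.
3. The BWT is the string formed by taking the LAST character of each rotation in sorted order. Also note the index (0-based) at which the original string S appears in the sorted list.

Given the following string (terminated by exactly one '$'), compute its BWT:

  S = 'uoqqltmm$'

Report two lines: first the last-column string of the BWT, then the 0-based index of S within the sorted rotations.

Answer: mqmtuqol$
8

Derivation:
All 9 rotations (rotation i = S[i:]+S[:i]):
  rot[0] = uoqqltmm$
  rot[1] = oqqltmm$u
  rot[2] = qqltmm$uo
  rot[3] = qltmm$uoq
  rot[4] = ltmm$uoqq
  rot[5] = tmm$uoqql
  rot[6] = mm$uoqqlt
  rot[7] = m$uoqqltm
  rot[8] = $uoqqltmm
Sorted (with $ < everything):
  sorted[0] = $uoqqltmm  (last char: 'm')
  sorted[1] = ltmm$uoqq  (last char: 'q')
  sorted[2] = m$uoqqltm  (last char: 'm')
  sorted[3] = mm$uoqqlt  (last char: 't')
  sorted[4] = oqqltmm$u  (last char: 'u')
  sorted[5] = qltmm$uoq  (last char: 'q')
  sorted[6] = qqltmm$uo  (last char: 'o')
  sorted[7] = tmm$uoqql  (last char: 'l')
  sorted[8] = uoqqltmm$  (last char: '$')
Last column: mqmtuqol$
Original string S is at sorted index 8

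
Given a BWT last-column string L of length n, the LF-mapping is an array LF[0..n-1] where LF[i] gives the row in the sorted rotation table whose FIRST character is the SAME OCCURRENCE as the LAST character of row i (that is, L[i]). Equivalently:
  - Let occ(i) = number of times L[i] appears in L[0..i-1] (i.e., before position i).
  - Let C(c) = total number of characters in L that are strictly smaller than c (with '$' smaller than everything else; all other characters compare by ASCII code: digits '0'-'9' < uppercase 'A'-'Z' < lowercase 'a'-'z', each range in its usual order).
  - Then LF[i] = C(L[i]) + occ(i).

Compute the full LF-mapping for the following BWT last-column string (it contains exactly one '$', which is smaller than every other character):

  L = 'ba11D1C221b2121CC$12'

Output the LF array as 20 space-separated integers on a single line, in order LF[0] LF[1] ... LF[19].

Answer: 18 17 1 2 16 3 13 8 9 4 19 10 5 11 6 14 15 0 7 12

Derivation:
Char counts: '$':1, '1':7, '2':5, 'C':3, 'D':1, 'a':1, 'b':2
C (first-col start): C('$')=0, C('1')=1, C('2')=8, C('C')=13, C('D')=16, C('a')=17, C('b')=18
L[0]='b': occ=0, LF[0]=C('b')+0=18+0=18
L[1]='a': occ=0, LF[1]=C('a')+0=17+0=17
L[2]='1': occ=0, LF[2]=C('1')+0=1+0=1
L[3]='1': occ=1, LF[3]=C('1')+1=1+1=2
L[4]='D': occ=0, LF[4]=C('D')+0=16+0=16
L[5]='1': occ=2, LF[5]=C('1')+2=1+2=3
L[6]='C': occ=0, LF[6]=C('C')+0=13+0=13
L[7]='2': occ=0, LF[7]=C('2')+0=8+0=8
L[8]='2': occ=1, LF[8]=C('2')+1=8+1=9
L[9]='1': occ=3, LF[9]=C('1')+3=1+3=4
L[10]='b': occ=1, LF[10]=C('b')+1=18+1=19
L[11]='2': occ=2, LF[11]=C('2')+2=8+2=10
L[12]='1': occ=4, LF[12]=C('1')+4=1+4=5
L[13]='2': occ=3, LF[13]=C('2')+3=8+3=11
L[14]='1': occ=5, LF[14]=C('1')+5=1+5=6
L[15]='C': occ=1, LF[15]=C('C')+1=13+1=14
L[16]='C': occ=2, LF[16]=C('C')+2=13+2=15
L[17]='$': occ=0, LF[17]=C('$')+0=0+0=0
L[18]='1': occ=6, LF[18]=C('1')+6=1+6=7
L[19]='2': occ=4, LF[19]=C('2')+4=8+4=12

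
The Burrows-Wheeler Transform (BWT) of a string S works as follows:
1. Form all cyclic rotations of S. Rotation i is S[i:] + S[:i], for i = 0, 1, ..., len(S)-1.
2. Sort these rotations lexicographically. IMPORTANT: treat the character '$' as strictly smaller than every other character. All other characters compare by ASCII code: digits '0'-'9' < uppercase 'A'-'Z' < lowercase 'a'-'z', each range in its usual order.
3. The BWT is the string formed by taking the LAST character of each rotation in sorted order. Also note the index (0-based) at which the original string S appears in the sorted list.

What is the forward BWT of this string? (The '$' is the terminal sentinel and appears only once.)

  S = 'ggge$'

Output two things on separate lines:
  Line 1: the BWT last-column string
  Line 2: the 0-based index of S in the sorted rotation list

All 5 rotations (rotation i = S[i:]+S[:i]):
  rot[0] = ggge$
  rot[1] = gge$g
  rot[2] = ge$gg
  rot[3] = e$ggg
  rot[4] = $ggge
Sorted (with $ < everything):
  sorted[0] = $ggge  (last char: 'e')
  sorted[1] = e$ggg  (last char: 'g')
  sorted[2] = ge$gg  (last char: 'g')
  sorted[3] = gge$g  (last char: 'g')
  sorted[4] = ggge$  (last char: '$')
Last column: eggg$
Original string S is at sorted index 4

Answer: eggg$
4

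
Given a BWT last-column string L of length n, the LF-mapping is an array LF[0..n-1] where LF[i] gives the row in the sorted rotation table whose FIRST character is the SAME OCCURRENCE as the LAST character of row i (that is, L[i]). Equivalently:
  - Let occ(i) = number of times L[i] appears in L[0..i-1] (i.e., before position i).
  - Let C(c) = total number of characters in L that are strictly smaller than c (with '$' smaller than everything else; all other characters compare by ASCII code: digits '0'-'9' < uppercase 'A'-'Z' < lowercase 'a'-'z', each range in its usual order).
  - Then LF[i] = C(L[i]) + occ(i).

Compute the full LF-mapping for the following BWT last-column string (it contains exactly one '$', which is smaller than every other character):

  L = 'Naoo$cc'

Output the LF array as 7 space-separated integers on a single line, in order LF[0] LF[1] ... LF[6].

Answer: 1 2 5 6 0 3 4

Derivation:
Char counts: '$':1, 'N':1, 'a':1, 'c':2, 'o':2
C (first-col start): C('$')=0, C('N')=1, C('a')=2, C('c')=3, C('o')=5
L[0]='N': occ=0, LF[0]=C('N')+0=1+0=1
L[1]='a': occ=0, LF[1]=C('a')+0=2+0=2
L[2]='o': occ=0, LF[2]=C('o')+0=5+0=5
L[3]='o': occ=1, LF[3]=C('o')+1=5+1=6
L[4]='$': occ=0, LF[4]=C('$')+0=0+0=0
L[5]='c': occ=0, LF[5]=C('c')+0=3+0=3
L[6]='c': occ=1, LF[6]=C('c')+1=3+1=4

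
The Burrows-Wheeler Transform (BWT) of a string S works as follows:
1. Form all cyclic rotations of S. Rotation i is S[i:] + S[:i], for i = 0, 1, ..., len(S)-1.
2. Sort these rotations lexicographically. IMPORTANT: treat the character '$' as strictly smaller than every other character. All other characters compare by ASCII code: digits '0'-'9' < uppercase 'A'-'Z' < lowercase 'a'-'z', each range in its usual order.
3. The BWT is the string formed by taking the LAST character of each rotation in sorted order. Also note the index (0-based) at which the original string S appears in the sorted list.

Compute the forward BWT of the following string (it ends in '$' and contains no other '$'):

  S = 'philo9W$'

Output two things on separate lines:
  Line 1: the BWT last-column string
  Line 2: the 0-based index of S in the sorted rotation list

All 8 rotations (rotation i = S[i:]+S[:i]):
  rot[0] = philo9W$
  rot[1] = hilo9W$p
  rot[2] = ilo9W$ph
  rot[3] = lo9W$phi
  rot[4] = o9W$phil
  rot[5] = 9W$philo
  rot[6] = W$philo9
  rot[7] = $philo9W
Sorted (with $ < everything):
  sorted[0] = $philo9W  (last char: 'W')
  sorted[1] = 9W$philo  (last char: 'o')
  sorted[2] = W$philo9  (last char: '9')
  sorted[3] = hilo9W$p  (last char: 'p')
  sorted[4] = ilo9W$ph  (last char: 'h')
  sorted[5] = lo9W$phi  (last char: 'i')
  sorted[6] = o9W$phil  (last char: 'l')
  sorted[7] = philo9W$  (last char: '$')
Last column: Wo9phil$
Original string S is at sorted index 7

Answer: Wo9phil$
7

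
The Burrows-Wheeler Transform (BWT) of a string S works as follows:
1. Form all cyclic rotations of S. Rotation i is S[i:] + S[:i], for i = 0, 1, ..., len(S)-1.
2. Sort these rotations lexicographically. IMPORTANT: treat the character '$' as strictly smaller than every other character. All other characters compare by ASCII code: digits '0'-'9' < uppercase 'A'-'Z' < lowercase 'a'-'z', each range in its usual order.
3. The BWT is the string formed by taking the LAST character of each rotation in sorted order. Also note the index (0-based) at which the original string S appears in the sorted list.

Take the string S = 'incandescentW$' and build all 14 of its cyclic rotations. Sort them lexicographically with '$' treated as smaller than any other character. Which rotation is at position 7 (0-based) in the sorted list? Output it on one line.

All 14 rotations (rotation i = S[i:]+S[:i]):
  rot[0] = incandescentW$
  rot[1] = ncandescentW$i
  rot[2] = candescentW$in
  rot[3] = andescentW$inc
  rot[4] = ndescentW$inca
  rot[5] = descentW$incan
  rot[6] = escentW$incand
  rot[7] = scentW$incande
  rot[8] = centW$incandes
  rot[9] = entW$incandesc
  rot[10] = ntW$incandesce
  rot[11] = tW$incandescen
  rot[12] = W$incandescent
  rot[13] = $incandescentW
Sorted (with $ < everything):
  sorted[0] = $incandescentW
  sorted[1] = W$incandescent
  sorted[2] = andescentW$inc
  sorted[3] = candescentW$in
  sorted[4] = centW$incandes
  sorted[5] = descentW$incan
  sorted[6] = entW$incandesc
  sorted[7] = escentW$incand
  sorted[8] = incandescentW$
  sorted[9] = ncandescentW$i
  sorted[10] = ndescentW$inca
  sorted[11] = ntW$incandesce
  sorted[12] = scentW$incande
  sorted[13] = tW$incandescen
sorted[7] = escentW$incand

Answer: escentW$incand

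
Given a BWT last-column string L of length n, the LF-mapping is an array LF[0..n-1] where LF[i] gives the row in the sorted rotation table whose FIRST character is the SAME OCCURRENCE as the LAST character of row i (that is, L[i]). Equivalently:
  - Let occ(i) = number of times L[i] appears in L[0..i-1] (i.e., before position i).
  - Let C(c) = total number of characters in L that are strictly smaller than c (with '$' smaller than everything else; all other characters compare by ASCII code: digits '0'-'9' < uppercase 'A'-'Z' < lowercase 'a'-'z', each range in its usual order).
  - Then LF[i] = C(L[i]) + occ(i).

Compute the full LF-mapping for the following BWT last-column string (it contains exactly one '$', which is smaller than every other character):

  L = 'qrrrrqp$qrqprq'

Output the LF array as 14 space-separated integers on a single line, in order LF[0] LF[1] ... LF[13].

Char counts: '$':1, 'p':2, 'q':5, 'r':6
C (first-col start): C('$')=0, C('p')=1, C('q')=3, C('r')=8
L[0]='q': occ=0, LF[0]=C('q')+0=3+0=3
L[1]='r': occ=0, LF[1]=C('r')+0=8+0=8
L[2]='r': occ=1, LF[2]=C('r')+1=8+1=9
L[3]='r': occ=2, LF[3]=C('r')+2=8+2=10
L[4]='r': occ=3, LF[4]=C('r')+3=8+3=11
L[5]='q': occ=1, LF[5]=C('q')+1=3+1=4
L[6]='p': occ=0, LF[6]=C('p')+0=1+0=1
L[7]='$': occ=0, LF[7]=C('$')+0=0+0=0
L[8]='q': occ=2, LF[8]=C('q')+2=3+2=5
L[9]='r': occ=4, LF[9]=C('r')+4=8+4=12
L[10]='q': occ=3, LF[10]=C('q')+3=3+3=6
L[11]='p': occ=1, LF[11]=C('p')+1=1+1=2
L[12]='r': occ=5, LF[12]=C('r')+5=8+5=13
L[13]='q': occ=4, LF[13]=C('q')+4=3+4=7

Answer: 3 8 9 10 11 4 1 0 5 12 6 2 13 7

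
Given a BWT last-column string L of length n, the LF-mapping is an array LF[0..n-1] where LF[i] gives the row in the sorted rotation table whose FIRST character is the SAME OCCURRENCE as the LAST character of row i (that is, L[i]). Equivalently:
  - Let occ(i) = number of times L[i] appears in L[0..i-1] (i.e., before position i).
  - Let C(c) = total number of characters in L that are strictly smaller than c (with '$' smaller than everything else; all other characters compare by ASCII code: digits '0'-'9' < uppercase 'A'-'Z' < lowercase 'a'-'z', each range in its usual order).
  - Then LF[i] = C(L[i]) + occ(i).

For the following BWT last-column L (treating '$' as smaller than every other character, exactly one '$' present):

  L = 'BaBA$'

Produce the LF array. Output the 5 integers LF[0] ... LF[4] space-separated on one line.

Char counts: '$':1, 'A':1, 'B':2, 'a':1
C (first-col start): C('$')=0, C('A')=1, C('B')=2, C('a')=4
L[0]='B': occ=0, LF[0]=C('B')+0=2+0=2
L[1]='a': occ=0, LF[1]=C('a')+0=4+0=4
L[2]='B': occ=1, LF[2]=C('B')+1=2+1=3
L[3]='A': occ=0, LF[3]=C('A')+0=1+0=1
L[4]='$': occ=0, LF[4]=C('$')+0=0+0=0

Answer: 2 4 3 1 0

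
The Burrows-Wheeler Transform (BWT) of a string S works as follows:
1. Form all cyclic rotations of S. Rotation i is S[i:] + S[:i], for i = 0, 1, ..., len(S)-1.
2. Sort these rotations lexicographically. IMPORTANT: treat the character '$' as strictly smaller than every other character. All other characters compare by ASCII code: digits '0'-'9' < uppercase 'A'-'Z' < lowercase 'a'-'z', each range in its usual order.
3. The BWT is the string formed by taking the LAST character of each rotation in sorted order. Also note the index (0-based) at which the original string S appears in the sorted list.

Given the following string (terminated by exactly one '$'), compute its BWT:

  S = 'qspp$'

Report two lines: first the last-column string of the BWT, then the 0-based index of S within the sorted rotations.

Answer: pps$q
3

Derivation:
All 5 rotations (rotation i = S[i:]+S[:i]):
  rot[0] = qspp$
  rot[1] = spp$q
  rot[2] = pp$qs
  rot[3] = p$qsp
  rot[4] = $qspp
Sorted (with $ < everything):
  sorted[0] = $qspp  (last char: 'p')
  sorted[1] = p$qsp  (last char: 'p')
  sorted[2] = pp$qs  (last char: 's')
  sorted[3] = qspp$  (last char: '$')
  sorted[4] = spp$q  (last char: 'q')
Last column: pps$q
Original string S is at sorted index 3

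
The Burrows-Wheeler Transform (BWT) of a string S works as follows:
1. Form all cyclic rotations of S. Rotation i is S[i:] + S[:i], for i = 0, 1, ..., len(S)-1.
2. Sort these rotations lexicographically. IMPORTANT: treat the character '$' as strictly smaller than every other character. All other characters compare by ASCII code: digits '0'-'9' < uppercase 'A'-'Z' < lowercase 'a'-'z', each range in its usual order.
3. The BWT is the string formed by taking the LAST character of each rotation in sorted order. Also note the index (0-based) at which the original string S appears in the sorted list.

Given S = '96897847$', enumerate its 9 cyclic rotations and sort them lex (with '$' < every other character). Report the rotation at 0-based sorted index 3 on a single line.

All 9 rotations (rotation i = S[i:]+S[:i]):
  rot[0] = 96897847$
  rot[1] = 6897847$9
  rot[2] = 897847$96
  rot[3] = 97847$968
  rot[4] = 7847$9689
  rot[5] = 847$96897
  rot[6] = 47$968978
  rot[7] = 7$9689784
  rot[8] = $96897847
Sorted (with $ < everything):
  sorted[0] = $96897847
  sorted[1] = 47$968978
  sorted[2] = 6897847$9
  sorted[3] = 7$9689784
  sorted[4] = 7847$9689
  sorted[5] = 847$96897
  sorted[6] = 897847$96
  sorted[7] = 96897847$
  sorted[8] = 97847$968
sorted[3] = 7$9689784

Answer: 7$9689784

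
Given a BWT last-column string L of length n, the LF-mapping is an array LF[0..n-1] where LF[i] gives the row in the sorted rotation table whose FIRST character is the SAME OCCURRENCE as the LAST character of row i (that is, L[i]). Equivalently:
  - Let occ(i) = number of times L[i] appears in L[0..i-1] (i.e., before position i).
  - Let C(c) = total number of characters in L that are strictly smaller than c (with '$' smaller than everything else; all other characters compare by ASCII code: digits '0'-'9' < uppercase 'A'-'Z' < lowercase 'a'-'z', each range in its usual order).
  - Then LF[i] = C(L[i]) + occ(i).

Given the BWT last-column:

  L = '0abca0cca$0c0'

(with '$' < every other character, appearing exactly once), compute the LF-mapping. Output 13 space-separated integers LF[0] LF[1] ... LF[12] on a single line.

Answer: 1 5 8 9 6 2 10 11 7 0 3 12 4

Derivation:
Char counts: '$':1, '0':4, 'a':3, 'b':1, 'c':4
C (first-col start): C('$')=0, C('0')=1, C('a')=5, C('b')=8, C('c')=9
L[0]='0': occ=0, LF[0]=C('0')+0=1+0=1
L[1]='a': occ=0, LF[1]=C('a')+0=5+0=5
L[2]='b': occ=0, LF[2]=C('b')+0=8+0=8
L[3]='c': occ=0, LF[3]=C('c')+0=9+0=9
L[4]='a': occ=1, LF[4]=C('a')+1=5+1=6
L[5]='0': occ=1, LF[5]=C('0')+1=1+1=2
L[6]='c': occ=1, LF[6]=C('c')+1=9+1=10
L[7]='c': occ=2, LF[7]=C('c')+2=9+2=11
L[8]='a': occ=2, LF[8]=C('a')+2=5+2=7
L[9]='$': occ=0, LF[9]=C('$')+0=0+0=0
L[10]='0': occ=2, LF[10]=C('0')+2=1+2=3
L[11]='c': occ=3, LF[11]=C('c')+3=9+3=12
L[12]='0': occ=3, LF[12]=C('0')+3=1+3=4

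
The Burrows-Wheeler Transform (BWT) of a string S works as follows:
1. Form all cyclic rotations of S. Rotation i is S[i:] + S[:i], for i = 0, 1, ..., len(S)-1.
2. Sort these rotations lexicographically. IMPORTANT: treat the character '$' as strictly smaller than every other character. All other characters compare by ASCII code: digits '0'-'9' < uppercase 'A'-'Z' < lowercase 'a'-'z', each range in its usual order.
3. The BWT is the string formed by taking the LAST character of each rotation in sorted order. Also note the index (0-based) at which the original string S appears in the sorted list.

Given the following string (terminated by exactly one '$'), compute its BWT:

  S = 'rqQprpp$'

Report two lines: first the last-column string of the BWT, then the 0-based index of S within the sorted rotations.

All 8 rotations (rotation i = S[i:]+S[:i]):
  rot[0] = rqQprpp$
  rot[1] = qQprpp$r
  rot[2] = Qprpp$rq
  rot[3] = prpp$rqQ
  rot[4] = rpp$rqQp
  rot[5] = pp$rqQpr
  rot[6] = p$rqQprp
  rot[7] = $rqQprpp
Sorted (with $ < everything):
  sorted[0] = $rqQprpp  (last char: 'p')
  sorted[1] = Qprpp$rq  (last char: 'q')
  sorted[2] = p$rqQprp  (last char: 'p')
  sorted[3] = pp$rqQpr  (last char: 'r')
  sorted[4] = prpp$rqQ  (last char: 'Q')
  sorted[5] = qQprpp$r  (last char: 'r')
  sorted[6] = rpp$rqQp  (last char: 'p')
  sorted[7] = rqQprpp$  (last char: '$')
Last column: pqprQrp$
Original string S is at sorted index 7

Answer: pqprQrp$
7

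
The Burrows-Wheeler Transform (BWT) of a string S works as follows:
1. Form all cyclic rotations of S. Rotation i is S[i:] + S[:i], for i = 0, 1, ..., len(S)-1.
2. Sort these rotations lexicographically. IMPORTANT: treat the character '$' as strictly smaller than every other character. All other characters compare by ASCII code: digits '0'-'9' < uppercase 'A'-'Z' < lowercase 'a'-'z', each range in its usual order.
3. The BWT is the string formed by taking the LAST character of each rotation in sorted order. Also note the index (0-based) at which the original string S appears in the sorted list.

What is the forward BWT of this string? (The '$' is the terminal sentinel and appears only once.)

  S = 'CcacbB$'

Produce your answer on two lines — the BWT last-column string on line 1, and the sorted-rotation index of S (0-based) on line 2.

Answer: Bb$ccCa
2

Derivation:
All 7 rotations (rotation i = S[i:]+S[:i]):
  rot[0] = CcacbB$
  rot[1] = cacbB$C
  rot[2] = acbB$Cc
  rot[3] = cbB$Cca
  rot[4] = bB$Ccac
  rot[5] = B$Ccacb
  rot[6] = $CcacbB
Sorted (with $ < everything):
  sorted[0] = $CcacbB  (last char: 'B')
  sorted[1] = B$Ccacb  (last char: 'b')
  sorted[2] = CcacbB$  (last char: '$')
  sorted[3] = acbB$Cc  (last char: 'c')
  sorted[4] = bB$Ccac  (last char: 'c')
  sorted[5] = cacbB$C  (last char: 'C')
  sorted[6] = cbB$Cca  (last char: 'a')
Last column: Bb$ccCa
Original string S is at sorted index 2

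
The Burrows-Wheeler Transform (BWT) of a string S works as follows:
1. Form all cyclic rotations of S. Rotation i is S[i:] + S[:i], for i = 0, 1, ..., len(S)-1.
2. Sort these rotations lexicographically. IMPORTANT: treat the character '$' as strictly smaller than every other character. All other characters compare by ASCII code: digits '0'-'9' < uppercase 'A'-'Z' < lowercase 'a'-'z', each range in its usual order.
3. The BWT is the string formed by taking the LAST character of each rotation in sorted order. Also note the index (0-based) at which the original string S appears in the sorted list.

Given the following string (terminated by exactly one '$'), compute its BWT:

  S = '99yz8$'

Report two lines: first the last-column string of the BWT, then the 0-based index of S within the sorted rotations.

Answer: 8z$99y
2

Derivation:
All 6 rotations (rotation i = S[i:]+S[:i]):
  rot[0] = 99yz8$
  rot[1] = 9yz8$9
  rot[2] = yz8$99
  rot[3] = z8$99y
  rot[4] = 8$99yz
  rot[5] = $99yz8
Sorted (with $ < everything):
  sorted[0] = $99yz8  (last char: '8')
  sorted[1] = 8$99yz  (last char: 'z')
  sorted[2] = 99yz8$  (last char: '$')
  sorted[3] = 9yz8$9  (last char: '9')
  sorted[4] = yz8$99  (last char: '9')
  sorted[5] = z8$99y  (last char: 'y')
Last column: 8z$99y
Original string S is at sorted index 2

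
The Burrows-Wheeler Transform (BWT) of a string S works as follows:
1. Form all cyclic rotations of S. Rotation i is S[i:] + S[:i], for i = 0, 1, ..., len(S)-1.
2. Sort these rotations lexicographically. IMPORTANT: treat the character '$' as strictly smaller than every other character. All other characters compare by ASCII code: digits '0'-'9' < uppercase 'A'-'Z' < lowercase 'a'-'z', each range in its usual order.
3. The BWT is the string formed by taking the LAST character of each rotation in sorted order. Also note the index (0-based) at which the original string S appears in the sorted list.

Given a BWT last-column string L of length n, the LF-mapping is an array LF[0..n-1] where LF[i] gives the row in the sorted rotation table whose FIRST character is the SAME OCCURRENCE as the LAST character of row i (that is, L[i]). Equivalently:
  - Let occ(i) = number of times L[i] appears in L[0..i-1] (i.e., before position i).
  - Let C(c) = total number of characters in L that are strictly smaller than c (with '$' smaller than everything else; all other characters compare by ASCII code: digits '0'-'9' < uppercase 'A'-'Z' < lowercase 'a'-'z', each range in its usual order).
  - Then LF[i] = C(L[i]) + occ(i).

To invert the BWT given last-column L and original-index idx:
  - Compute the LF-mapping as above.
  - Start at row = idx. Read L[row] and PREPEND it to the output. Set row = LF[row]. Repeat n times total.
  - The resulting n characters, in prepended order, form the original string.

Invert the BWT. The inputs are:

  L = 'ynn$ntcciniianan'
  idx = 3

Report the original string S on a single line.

Answer: cincinnatinanny$

Derivation:
LF mapping: 15 8 9 0 10 14 3 4 5 11 6 7 1 12 2 13
Walk LF starting at row 3, prepending L[row]:
  step 1: row=3, L[3]='$', prepend. Next row=LF[3]=0
  step 2: row=0, L[0]='y', prepend. Next row=LF[0]=15
  step 3: row=15, L[15]='n', prepend. Next row=LF[15]=13
  step 4: row=13, L[13]='n', prepend. Next row=LF[13]=12
  step 5: row=12, L[12]='a', prepend. Next row=LF[12]=1
  step 6: row=1, L[1]='n', prepend. Next row=LF[1]=8
  step 7: row=8, L[8]='i', prepend. Next row=LF[8]=5
  step 8: row=5, L[5]='t', prepend. Next row=LF[5]=14
  step 9: row=14, L[14]='a', prepend. Next row=LF[14]=2
  step 10: row=2, L[2]='n', prepend. Next row=LF[2]=9
  step 11: row=9, L[9]='n', prepend. Next row=LF[9]=11
  step 12: row=11, L[11]='i', prepend. Next row=LF[11]=7
  step 13: row=7, L[7]='c', prepend. Next row=LF[7]=4
  step 14: row=4, L[4]='n', prepend. Next row=LF[4]=10
  step 15: row=10, L[10]='i', prepend. Next row=LF[10]=6
  step 16: row=6, L[6]='c', prepend. Next row=LF[6]=3
Reversed output: cincinnatinanny$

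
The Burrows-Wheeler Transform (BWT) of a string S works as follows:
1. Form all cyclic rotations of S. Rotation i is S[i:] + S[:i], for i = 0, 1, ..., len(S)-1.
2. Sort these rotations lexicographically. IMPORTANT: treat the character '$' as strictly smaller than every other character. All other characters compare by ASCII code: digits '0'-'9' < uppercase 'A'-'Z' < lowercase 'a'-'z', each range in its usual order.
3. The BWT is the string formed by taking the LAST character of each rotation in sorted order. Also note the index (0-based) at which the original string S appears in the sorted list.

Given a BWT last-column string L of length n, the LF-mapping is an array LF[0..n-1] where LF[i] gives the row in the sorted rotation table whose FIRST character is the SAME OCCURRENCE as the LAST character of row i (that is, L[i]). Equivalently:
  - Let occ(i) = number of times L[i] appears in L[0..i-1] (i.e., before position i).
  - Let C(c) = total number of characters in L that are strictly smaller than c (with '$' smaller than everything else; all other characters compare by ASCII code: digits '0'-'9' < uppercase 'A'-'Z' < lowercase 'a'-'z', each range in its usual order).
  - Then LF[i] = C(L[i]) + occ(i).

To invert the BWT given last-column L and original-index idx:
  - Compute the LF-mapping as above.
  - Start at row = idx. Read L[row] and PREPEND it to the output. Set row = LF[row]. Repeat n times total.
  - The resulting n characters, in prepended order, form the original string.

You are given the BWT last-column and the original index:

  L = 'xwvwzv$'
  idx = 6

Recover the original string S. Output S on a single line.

Answer: zwwvvx$

Derivation:
LF mapping: 5 3 1 4 6 2 0
Walk LF starting at row 6, prepending L[row]:
  step 1: row=6, L[6]='$', prepend. Next row=LF[6]=0
  step 2: row=0, L[0]='x', prepend. Next row=LF[0]=5
  step 3: row=5, L[5]='v', prepend. Next row=LF[5]=2
  step 4: row=2, L[2]='v', prepend. Next row=LF[2]=1
  step 5: row=1, L[1]='w', prepend. Next row=LF[1]=3
  step 6: row=3, L[3]='w', prepend. Next row=LF[3]=4
  step 7: row=4, L[4]='z', prepend. Next row=LF[4]=6
Reversed output: zwwvvx$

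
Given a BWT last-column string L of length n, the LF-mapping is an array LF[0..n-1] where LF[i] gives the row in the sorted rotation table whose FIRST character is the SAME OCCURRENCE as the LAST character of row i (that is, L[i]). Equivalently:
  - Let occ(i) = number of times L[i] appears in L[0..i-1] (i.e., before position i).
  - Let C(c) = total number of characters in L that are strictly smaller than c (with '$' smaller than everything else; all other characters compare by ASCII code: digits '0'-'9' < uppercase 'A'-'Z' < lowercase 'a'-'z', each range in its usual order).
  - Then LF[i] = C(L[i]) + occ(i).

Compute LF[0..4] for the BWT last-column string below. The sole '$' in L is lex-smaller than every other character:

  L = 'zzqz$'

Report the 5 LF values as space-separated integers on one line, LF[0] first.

Char counts: '$':1, 'q':1, 'z':3
C (first-col start): C('$')=0, C('q')=1, C('z')=2
L[0]='z': occ=0, LF[0]=C('z')+0=2+0=2
L[1]='z': occ=1, LF[1]=C('z')+1=2+1=3
L[2]='q': occ=0, LF[2]=C('q')+0=1+0=1
L[3]='z': occ=2, LF[3]=C('z')+2=2+2=4
L[4]='$': occ=0, LF[4]=C('$')+0=0+0=0

Answer: 2 3 1 4 0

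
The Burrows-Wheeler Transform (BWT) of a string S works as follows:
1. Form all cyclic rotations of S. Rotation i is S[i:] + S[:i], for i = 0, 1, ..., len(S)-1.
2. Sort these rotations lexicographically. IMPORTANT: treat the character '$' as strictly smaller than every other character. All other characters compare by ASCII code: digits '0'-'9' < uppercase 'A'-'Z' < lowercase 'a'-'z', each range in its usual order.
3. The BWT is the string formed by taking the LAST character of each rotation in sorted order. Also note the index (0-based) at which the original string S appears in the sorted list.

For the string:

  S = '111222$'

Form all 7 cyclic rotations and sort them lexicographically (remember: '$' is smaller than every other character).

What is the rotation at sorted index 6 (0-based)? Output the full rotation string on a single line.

Answer: 222$111

Derivation:
All 7 rotations (rotation i = S[i:]+S[:i]):
  rot[0] = 111222$
  rot[1] = 11222$1
  rot[2] = 1222$11
  rot[3] = 222$111
  rot[4] = 22$1112
  rot[5] = 2$11122
  rot[6] = $111222
Sorted (with $ < everything):
  sorted[0] = $111222
  sorted[1] = 111222$
  sorted[2] = 11222$1
  sorted[3] = 1222$11
  sorted[4] = 2$11122
  sorted[5] = 22$1112
  sorted[6] = 222$111
sorted[6] = 222$111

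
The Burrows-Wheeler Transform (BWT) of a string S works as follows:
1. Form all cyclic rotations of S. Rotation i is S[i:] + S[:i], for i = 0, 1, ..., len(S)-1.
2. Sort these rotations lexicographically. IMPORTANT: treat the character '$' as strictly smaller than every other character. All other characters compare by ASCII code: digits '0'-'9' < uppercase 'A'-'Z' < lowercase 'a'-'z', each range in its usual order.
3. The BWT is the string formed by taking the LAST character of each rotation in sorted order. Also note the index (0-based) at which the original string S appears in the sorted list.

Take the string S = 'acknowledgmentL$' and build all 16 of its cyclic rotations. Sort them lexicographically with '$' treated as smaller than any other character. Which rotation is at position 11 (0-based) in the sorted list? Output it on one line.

Answer: nowledgmentL$ack

Derivation:
All 16 rotations (rotation i = S[i:]+S[:i]):
  rot[0] = acknowledgmentL$
  rot[1] = cknowledgmentL$a
  rot[2] = knowledgmentL$ac
  rot[3] = nowledgmentL$ack
  rot[4] = owledgmentL$ackn
  rot[5] = wledgmentL$ackno
  rot[6] = ledgmentL$acknow
  rot[7] = edgmentL$acknowl
  rot[8] = dgmentL$acknowle
  rot[9] = gmentL$acknowled
  rot[10] = mentL$acknowledg
  rot[11] = entL$acknowledgm
  rot[12] = ntL$acknowledgme
  rot[13] = tL$acknowledgmen
  rot[14] = L$acknowledgment
  rot[15] = $acknowledgmentL
Sorted (with $ < everything):
  sorted[0] = $acknowledgmentL
  sorted[1] = L$acknowledgment
  sorted[2] = acknowledgmentL$
  sorted[3] = cknowledgmentL$a
  sorted[4] = dgmentL$acknowle
  sorted[5] = edgmentL$acknowl
  sorted[6] = entL$acknowledgm
  sorted[7] = gmentL$acknowled
  sorted[8] = knowledgmentL$ac
  sorted[9] = ledgmentL$acknow
  sorted[10] = mentL$acknowledg
  sorted[11] = nowledgmentL$ack
  sorted[12] = ntL$acknowledgme
  sorted[13] = owledgmentL$ackn
  sorted[14] = tL$acknowledgmen
  sorted[15] = wledgmentL$ackno
sorted[11] = nowledgmentL$ack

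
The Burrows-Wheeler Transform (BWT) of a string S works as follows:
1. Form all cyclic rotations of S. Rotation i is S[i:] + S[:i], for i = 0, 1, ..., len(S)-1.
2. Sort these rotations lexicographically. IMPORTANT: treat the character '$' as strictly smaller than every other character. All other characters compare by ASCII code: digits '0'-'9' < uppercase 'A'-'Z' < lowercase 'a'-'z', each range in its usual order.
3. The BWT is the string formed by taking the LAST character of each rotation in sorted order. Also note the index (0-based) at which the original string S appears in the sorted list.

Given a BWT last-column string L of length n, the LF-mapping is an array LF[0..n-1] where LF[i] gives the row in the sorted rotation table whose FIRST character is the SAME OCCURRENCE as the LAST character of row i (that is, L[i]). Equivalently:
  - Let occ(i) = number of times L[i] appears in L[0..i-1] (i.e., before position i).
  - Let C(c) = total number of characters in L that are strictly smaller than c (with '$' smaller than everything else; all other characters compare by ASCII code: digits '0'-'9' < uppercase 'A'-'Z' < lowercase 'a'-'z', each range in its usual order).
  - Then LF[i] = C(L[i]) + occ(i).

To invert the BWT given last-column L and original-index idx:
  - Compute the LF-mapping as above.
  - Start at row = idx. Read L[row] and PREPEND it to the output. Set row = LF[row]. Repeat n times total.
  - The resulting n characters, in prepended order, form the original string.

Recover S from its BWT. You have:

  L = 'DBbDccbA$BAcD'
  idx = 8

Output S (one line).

Answer: bAcBbDBADccD$

Derivation:
LF mapping: 5 3 8 6 10 11 9 1 0 4 2 12 7
Walk LF starting at row 8, prepending L[row]:
  step 1: row=8, L[8]='$', prepend. Next row=LF[8]=0
  step 2: row=0, L[0]='D', prepend. Next row=LF[0]=5
  step 3: row=5, L[5]='c', prepend. Next row=LF[5]=11
  step 4: row=11, L[11]='c', prepend. Next row=LF[11]=12
  step 5: row=12, L[12]='D', prepend. Next row=LF[12]=7
  step 6: row=7, L[7]='A', prepend. Next row=LF[7]=1
  step 7: row=1, L[1]='B', prepend. Next row=LF[1]=3
  step 8: row=3, L[3]='D', prepend. Next row=LF[3]=6
  step 9: row=6, L[6]='b', prepend. Next row=LF[6]=9
  step 10: row=9, L[9]='B', prepend. Next row=LF[9]=4
  step 11: row=4, L[4]='c', prepend. Next row=LF[4]=10
  step 12: row=10, L[10]='A', prepend. Next row=LF[10]=2
  step 13: row=2, L[2]='b', prepend. Next row=LF[2]=8
Reversed output: bAcBbDBADccD$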